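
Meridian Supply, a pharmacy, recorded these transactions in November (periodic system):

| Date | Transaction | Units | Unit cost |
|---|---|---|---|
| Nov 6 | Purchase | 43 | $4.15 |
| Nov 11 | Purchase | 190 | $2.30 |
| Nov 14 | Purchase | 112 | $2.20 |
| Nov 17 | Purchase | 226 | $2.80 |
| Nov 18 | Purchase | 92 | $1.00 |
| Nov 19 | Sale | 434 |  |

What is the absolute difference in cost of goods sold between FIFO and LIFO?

$130.65

FIFO COGS: 43 @ $4.15 + 190 @ $2.30 + 112 @ $2.20 + 89 @ $2.80 = $1,111.05
LIFO COGS: 92 @ $1.00 + 226 @ $2.80 + 112 @ $2.20 + 4 @ $2.30 = $980.40
Difference = |$1,111.05 − $980.40| = $130.65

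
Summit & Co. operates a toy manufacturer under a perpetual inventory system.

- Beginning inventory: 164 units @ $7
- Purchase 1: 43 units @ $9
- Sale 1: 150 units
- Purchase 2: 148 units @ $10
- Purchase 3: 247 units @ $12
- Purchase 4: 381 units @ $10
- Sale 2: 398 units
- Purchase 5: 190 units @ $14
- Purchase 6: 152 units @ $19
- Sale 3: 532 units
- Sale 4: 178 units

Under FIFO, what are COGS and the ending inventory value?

COGS = $14,064; ending inventory = $1,273

Sale 1 (150) [FIFO — oldest first]: 150 @ $7 = $1,050
Sale 2 (398) [FIFO — oldest first]: 14 @ $7 + 43 @ $9 + 148 @ $10 + 193 @ $12 = $4,281
Sale 3 (532) [FIFO — oldest first]: 54 @ $12 + 381 @ $10 + 97 @ $14 = $5,816
Sale 4 (178) [FIFO — oldest first]: 93 @ $14 + 85 @ $19 = $2,917
Total COGS = $1,050 + $4,281 + $5,816 + $2,917 = $14,064
Ending inventory: 67 @ $19 = $1,273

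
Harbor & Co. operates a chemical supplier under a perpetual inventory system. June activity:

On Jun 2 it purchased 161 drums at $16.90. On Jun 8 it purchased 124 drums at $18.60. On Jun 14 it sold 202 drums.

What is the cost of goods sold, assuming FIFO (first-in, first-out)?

COGS = $3,483.50

Jun 14, 202 sold [FIFO — oldest first]: 161 @ $16.90 + 41 @ $18.60 = $3,483.50
Ending inventory: 83 @ $18.60 = $1,543.80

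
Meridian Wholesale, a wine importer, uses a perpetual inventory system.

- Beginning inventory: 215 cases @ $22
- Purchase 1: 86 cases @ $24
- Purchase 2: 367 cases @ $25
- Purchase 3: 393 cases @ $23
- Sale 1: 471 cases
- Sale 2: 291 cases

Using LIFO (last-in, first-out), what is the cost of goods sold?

Sale 1 (471) [LIFO — newest first]: 393 @ $23 + 78 @ $25 = $10,989
Sale 2 (291) [LIFO — newest first]: 289 @ $25 + 2 @ $24 = $7,273
Total COGS = $10,989 + $7,273 = $18,262
Ending inventory: 215 @ $22 + 84 @ $24 = $6,746

COGS = $18,262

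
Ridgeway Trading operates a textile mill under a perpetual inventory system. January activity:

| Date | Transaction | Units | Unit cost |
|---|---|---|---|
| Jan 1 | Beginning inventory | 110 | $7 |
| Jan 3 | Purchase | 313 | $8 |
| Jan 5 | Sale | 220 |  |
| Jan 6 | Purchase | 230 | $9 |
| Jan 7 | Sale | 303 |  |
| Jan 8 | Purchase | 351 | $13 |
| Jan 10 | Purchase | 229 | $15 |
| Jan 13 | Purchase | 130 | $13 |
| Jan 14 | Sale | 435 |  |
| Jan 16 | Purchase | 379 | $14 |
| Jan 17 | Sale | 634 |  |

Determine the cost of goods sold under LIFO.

COGS = $19,148

Jan 5, 220 sold [LIFO — newest first]: 220 @ $8 = $1,760
Jan 7, 303 sold [LIFO — newest first]: 230 @ $9 + 73 @ $8 = $2,654
Jan 14, 435 sold [LIFO — newest first]: 130 @ $13 + 229 @ $15 + 76 @ $13 = $6,113
Jan 17, 634 sold [LIFO — newest first]: 379 @ $14 + 255 @ $13 = $8,621
Total COGS = $1,760 + $2,654 + $6,113 + $8,621 = $19,148
Ending inventory: 110 @ $7 + 20 @ $8 + 20 @ $13 = $1,190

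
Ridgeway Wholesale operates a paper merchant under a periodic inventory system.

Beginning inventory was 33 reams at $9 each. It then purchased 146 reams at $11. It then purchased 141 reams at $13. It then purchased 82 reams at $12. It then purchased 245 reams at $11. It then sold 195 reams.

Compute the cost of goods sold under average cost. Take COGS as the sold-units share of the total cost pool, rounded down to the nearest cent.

Sale 1, sell 195: 195/647 × $7,415.00 → $2,234.81
Ending inventory (cost pool remaining) = $5,180.19

COGS = $2,234.81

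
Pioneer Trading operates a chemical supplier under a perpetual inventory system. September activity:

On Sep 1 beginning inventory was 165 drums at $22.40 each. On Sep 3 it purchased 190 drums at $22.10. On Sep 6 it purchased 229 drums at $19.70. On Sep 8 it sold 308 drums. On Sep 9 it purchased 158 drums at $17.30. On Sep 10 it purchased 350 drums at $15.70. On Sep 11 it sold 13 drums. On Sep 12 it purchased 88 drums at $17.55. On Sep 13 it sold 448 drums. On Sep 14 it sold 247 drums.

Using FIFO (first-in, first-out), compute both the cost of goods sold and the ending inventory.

Sep 8, 308 sold [FIFO — oldest first]: 165 @ $22.40 + 143 @ $22.10 = $6,856.30
Sep 11, 13 sold [FIFO — oldest first]: 13 @ $22.10 = $287.30
Sep 13, 448 sold [FIFO — oldest first]: 34 @ $22.10 + 229 @ $19.70 + 158 @ $17.30 + 27 @ $15.70 = $8,420.00
Sep 14, 247 sold [FIFO — oldest first]: 247 @ $15.70 = $3,877.90
Total COGS = $6,856.30 + $287.30 + $8,420.00 + $3,877.90 = $19,441.50
Ending inventory: 76 @ $15.70 + 88 @ $17.55 = $2,737.60
Check: goods available $22,179.10 = COGS $19,441.50 + ending $2,737.60

COGS = $19,441.50; ending inventory = $2,737.60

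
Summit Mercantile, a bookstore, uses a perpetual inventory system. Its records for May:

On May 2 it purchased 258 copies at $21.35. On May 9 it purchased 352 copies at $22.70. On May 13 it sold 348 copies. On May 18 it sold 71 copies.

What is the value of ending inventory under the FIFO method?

May 13, 348 sold [FIFO — oldest first]: 258 @ $21.35 + 90 @ $22.70 = $7,551.30
May 18, 71 sold [FIFO — oldest first]: 71 @ $22.70 = $1,611.70
Total COGS = $7,551.30 + $1,611.70 = $9,163.00
Ending inventory: 191 @ $22.70 = $4,335.70

Ending inventory = $4,335.70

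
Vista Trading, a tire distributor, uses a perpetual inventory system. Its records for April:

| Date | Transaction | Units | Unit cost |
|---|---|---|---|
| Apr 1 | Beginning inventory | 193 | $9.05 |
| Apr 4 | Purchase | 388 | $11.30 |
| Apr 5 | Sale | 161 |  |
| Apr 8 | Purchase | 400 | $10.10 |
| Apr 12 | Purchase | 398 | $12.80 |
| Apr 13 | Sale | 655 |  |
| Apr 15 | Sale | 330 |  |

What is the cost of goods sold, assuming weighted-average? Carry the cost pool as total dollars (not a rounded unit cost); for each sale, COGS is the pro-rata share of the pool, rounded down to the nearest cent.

COGS = $12,670.21

After Apr 1: 193 on hand, pool $1,746.65 (≈ $9.0500 each)
After Apr 4: 581 on hand, pool $6,131.05 (≈ $10.5526 each)
Apr 5, sell 161: 161/581 × $6,131.05 → $1,698.96
After Apr 8: 820 on hand, pool $8,472.09 (≈ $10.3318 each)
After Apr 12: 1218 on hand, pool $13,566.49 (≈ $11.1383 each)
Apr 13, sell 655: 655/1218 × $13,566.49 → $7,295.60
Apr 15, sell 330: 330/563 × $6,270.89 → $3,675.65
Total COGS = $1,698.96 + $7,295.60 + $3,675.65 = $12,670.21
Ending inventory (cost pool remaining) = $2,595.24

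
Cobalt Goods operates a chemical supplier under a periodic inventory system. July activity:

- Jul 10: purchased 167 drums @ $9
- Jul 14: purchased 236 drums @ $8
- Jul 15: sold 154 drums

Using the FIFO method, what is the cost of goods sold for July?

COGS = $1,386

Jul 15, 154 sold [FIFO — oldest first]: 154 @ $9 = $1,386
Ending inventory: 13 @ $9 + 236 @ $8 = $2,005
Check: goods available $3,391 = COGS $1,386 + ending $2,005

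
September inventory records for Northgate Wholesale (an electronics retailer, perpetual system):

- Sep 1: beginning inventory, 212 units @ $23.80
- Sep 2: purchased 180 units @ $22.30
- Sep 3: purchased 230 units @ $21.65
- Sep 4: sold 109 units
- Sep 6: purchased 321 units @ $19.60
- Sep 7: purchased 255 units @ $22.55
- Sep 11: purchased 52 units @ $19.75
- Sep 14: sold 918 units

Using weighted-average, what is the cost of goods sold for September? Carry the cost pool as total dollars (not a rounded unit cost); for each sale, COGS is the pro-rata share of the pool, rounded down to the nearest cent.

COGS = $22,290.73

After Sep 1: 212 on hand, pool $5,045.60 (≈ $23.8000 each)
After Sep 2: 392 on hand, pool $9,059.60 (≈ $23.1112 each)
After Sep 3: 622 on hand, pool $14,039.10 (≈ $22.5709 each)
Sep 4, sell 109: 109/622 × $14,039.10 → $2,460.22
After Sep 6: 834 on hand, pool $17,870.48 (≈ $21.4274 each)
After Sep 7: 1089 on hand, pool $23,620.73 (≈ $21.6903 each)
After Sep 11: 1141 on hand, pool $24,647.73 (≈ $21.6019 each)
Sep 14, sell 918: 918/1141 × $24,647.73 → $19,830.51
Total COGS = $2,460.22 + $19,830.51 = $22,290.73
Ending inventory (cost pool remaining) = $4,817.22
Check: goods available $27,107.95 = COGS $22,290.73 + ending $4,817.22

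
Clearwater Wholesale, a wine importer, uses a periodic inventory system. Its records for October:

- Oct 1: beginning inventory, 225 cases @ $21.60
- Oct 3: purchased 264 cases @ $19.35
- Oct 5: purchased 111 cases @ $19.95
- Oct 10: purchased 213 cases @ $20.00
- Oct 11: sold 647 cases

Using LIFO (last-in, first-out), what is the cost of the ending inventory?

Oct 11, 647 sold [LIFO — newest first]: 213 @ $20.00 + 111 @ $19.95 + 264 @ $19.35 + 59 @ $21.60 = $12,857.25
Ending inventory: 166 @ $21.60 = $3,585.60
Check: goods available $16,442.85 = COGS $12,857.25 + ending $3,585.60

Ending inventory = $3,585.60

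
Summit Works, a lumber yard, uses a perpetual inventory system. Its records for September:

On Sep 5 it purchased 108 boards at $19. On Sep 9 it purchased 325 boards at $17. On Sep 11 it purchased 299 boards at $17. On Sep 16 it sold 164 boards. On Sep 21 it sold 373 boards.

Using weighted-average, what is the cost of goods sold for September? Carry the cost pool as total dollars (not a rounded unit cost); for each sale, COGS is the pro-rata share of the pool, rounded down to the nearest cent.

COGS = $9,287.45

After Sep 5: 108 on hand, pool $2,052.00 (≈ $19.0000 each)
After Sep 9: 433 on hand, pool $7,577.00 (≈ $17.4988 each)
After Sep 11: 732 on hand, pool $12,660.00 (≈ $17.2951 each)
Sep 16, sell 164: 164/732 × $12,660.00 → $2,836.39
Sep 21, sell 373: 373/568 × $9,823.61 → $6,451.06
Total COGS = $2,836.39 + $6,451.06 = $9,287.45
Ending inventory (cost pool remaining) = $3,372.55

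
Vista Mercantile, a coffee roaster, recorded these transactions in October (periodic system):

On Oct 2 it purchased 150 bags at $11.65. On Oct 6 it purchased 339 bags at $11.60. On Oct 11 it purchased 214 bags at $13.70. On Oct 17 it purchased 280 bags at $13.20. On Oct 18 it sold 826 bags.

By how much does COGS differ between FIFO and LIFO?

$243.70

FIFO COGS: 150 @ $11.65 + 339 @ $11.60 + 214 @ $13.70 + 123 @ $13.20 = $10,235.30
LIFO COGS: 280 @ $13.20 + 214 @ $13.70 + 332 @ $11.60 = $10,479.00
Difference = |$10,235.30 − $10,479.00| = $243.70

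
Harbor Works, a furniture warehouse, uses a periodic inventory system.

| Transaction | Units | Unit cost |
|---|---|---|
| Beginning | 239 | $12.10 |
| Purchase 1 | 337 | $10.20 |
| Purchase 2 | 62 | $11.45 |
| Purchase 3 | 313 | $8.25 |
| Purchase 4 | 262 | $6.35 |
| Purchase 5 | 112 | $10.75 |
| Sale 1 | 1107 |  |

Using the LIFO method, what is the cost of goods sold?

Sale 1 (1107) [LIFO — newest first]: 112 @ $10.75 + 262 @ $6.35 + 313 @ $8.25 + 62 @ $11.45 + 337 @ $10.20 + 21 @ $12.10 = $9,851.35
Ending inventory: 218 @ $12.10 = $2,637.80
Check: goods available $12,489.15 = COGS $9,851.35 + ending $2,637.80

COGS = $9,851.35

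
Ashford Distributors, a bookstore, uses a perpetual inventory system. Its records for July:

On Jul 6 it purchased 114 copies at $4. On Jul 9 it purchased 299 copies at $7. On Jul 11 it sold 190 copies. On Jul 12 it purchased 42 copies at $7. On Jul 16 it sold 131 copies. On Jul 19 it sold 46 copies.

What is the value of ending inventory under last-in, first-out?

Jul 11, 190 sold [LIFO — newest first]: 190 @ $7 = $1,330
Jul 16, 131 sold [LIFO — newest first]: 42 @ $7 + 89 @ $7 = $917
Jul 19, 46 sold [LIFO — newest first]: 20 @ $7 + 26 @ $4 = $244
Total COGS = $1,330 + $917 + $244 = $2,491
Ending inventory: 88 @ $4 = $352
Check: goods available $2,843 = COGS $2,491 + ending $352

Ending inventory = $352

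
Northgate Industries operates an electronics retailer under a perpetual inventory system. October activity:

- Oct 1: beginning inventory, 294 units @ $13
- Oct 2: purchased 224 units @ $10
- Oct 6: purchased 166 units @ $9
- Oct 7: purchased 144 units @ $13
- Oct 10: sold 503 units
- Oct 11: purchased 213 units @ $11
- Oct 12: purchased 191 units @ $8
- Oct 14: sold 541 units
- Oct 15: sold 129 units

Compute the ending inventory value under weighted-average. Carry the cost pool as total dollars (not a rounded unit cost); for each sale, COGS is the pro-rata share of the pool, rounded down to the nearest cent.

After Oct 1: 294 on hand, pool $3,822.00 (≈ $13.0000 each)
After Oct 2: 518 on hand, pool $6,062.00 (≈ $11.7027 each)
After Oct 6: 684 on hand, pool $7,556.00 (≈ $11.0468 each)
After Oct 7: 828 on hand, pool $9,428.00 (≈ $11.3865 each)
Oct 10, sell 503: 503/828 × $9,428.00 → $5,727.39
After Oct 11: 538 on hand, pool $6,043.61 (≈ $11.2335 each)
After Oct 12: 729 on hand, pool $7,571.61 (≈ $10.3863 each)
Oct 14, sell 541: 541/729 × $7,571.61 → $5,618.98
Oct 15, sell 129: 129/188 × $1,952.63 → $1,339.83
Total COGS = $5,727.39 + $5,618.98 + $1,339.83 = $12,686.20
Ending inventory (cost pool remaining) = $612.80

Ending inventory = $612.80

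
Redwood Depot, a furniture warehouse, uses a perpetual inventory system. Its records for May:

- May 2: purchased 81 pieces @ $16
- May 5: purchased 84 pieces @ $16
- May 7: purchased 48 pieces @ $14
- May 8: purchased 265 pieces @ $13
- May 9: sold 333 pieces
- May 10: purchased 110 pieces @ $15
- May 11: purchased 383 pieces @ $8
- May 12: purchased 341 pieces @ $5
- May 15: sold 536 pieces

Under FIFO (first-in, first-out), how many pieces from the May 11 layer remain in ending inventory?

102

May 9, 333 sold [FIFO — oldest first]: 81 @ $16 + 84 @ $16 + 48 @ $14 + 120 @ $13 = $4,872
May 15, 536 sold [FIFO — oldest first]: 145 @ $13 + 110 @ $15 + 281 @ $8 = $5,783
Total COGS = $4,872 + $5,783 = $10,655
Ending inventory: 102 @ $8 + 341 @ $5 = $2,521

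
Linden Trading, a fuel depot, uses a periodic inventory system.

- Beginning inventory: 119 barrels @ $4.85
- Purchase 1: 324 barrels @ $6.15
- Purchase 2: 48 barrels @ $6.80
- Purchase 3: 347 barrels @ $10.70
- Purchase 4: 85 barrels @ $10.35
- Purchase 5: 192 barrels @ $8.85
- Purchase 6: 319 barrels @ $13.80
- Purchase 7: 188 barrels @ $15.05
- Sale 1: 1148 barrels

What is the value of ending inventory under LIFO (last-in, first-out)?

Sale 1 (1148) [LIFO — newest first]: 188 @ $15.05 + 319 @ $13.80 + 192 @ $8.85 + 85 @ $10.35 + 347 @ $10.70 + 17 @ $6.80 = $13,639.05
Ending inventory: 119 @ $4.85 + 324 @ $6.15 + 31 @ $6.80 = $2,780.55

Ending inventory = $2,780.55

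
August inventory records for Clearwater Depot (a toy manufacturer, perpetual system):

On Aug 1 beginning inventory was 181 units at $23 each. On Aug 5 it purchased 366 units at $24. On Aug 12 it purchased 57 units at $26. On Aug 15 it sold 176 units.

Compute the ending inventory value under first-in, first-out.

Ending inventory = $10,381

Aug 15, 176 sold [FIFO — oldest first]: 176 @ $23 = $4,048
Ending inventory: 5 @ $23 + 366 @ $24 + 57 @ $26 = $10,381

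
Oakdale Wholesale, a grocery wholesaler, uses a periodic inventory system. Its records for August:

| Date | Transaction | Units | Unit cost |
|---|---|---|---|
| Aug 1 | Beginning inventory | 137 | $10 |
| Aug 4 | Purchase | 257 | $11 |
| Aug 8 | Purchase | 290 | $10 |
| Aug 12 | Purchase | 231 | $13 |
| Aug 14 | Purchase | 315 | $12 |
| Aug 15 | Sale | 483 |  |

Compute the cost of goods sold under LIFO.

COGS = $5,964

Aug 15, 483 sold [LIFO — newest first]: 315 @ $12 + 168 @ $13 = $5,964
Ending inventory: 137 @ $10 + 257 @ $11 + 290 @ $10 + 63 @ $13 = $7,916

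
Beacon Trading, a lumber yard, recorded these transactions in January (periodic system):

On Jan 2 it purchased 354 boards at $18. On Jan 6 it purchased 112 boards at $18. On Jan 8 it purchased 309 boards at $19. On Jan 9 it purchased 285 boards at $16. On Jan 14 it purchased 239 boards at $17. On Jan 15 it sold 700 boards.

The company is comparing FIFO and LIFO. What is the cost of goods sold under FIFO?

COGS = $12,834

FIFO COGS: 354 @ $18 + 112 @ $18 + 234 @ $19 = $12,834
LIFO COGS: 239 @ $17 + 285 @ $16 + 176 @ $19 = $11,967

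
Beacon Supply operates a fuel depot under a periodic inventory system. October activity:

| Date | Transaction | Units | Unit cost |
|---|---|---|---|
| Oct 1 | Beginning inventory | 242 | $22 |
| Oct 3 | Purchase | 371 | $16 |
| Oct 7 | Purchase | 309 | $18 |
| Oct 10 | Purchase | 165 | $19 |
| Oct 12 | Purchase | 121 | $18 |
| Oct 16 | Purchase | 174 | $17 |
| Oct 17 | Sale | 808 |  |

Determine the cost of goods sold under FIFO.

Oct 17, 808 sold [FIFO — oldest first]: 242 @ $22 + 371 @ $16 + 195 @ $18 = $14,770
Ending inventory: 114 @ $18 + 165 @ $19 + 121 @ $18 + 174 @ $17 = $10,323
Check: goods available $25,093 = COGS $14,770 + ending $10,323

COGS = $14,770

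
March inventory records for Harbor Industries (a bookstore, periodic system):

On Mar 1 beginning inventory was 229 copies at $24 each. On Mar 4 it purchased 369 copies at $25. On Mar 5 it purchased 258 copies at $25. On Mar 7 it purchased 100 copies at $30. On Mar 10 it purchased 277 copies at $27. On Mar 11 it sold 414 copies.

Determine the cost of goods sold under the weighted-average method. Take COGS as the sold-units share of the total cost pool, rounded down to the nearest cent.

Mar 11, sell 414: 414/1233 × $31,650.00 → $10,627.00
Ending inventory (cost pool remaining) = $21,023.00
Check: goods available $31,650.00 = COGS $10,627.00 + ending $21,023.00

COGS = $10,627.00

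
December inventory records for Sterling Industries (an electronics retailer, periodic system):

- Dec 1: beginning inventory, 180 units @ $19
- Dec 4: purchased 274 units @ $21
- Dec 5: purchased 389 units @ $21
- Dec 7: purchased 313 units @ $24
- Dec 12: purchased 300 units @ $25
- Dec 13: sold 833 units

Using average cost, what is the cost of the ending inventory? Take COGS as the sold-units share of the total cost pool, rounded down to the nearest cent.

Dec 13, sell 833: 833/1456 × $32,355.00 → $18,510.79
Ending inventory (cost pool remaining) = $13,844.21
Check: goods available $32,355.00 = COGS $18,510.79 + ending $13,844.21

Ending inventory = $13,844.21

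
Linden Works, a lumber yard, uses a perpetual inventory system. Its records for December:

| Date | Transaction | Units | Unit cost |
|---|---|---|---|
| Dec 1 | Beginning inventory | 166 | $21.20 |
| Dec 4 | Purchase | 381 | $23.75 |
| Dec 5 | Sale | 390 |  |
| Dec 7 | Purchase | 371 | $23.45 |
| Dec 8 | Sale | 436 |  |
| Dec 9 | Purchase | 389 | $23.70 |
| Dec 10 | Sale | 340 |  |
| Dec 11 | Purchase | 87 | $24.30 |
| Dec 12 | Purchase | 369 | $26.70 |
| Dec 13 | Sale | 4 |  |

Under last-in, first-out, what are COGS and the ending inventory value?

Dec 5, 390 sold [LIFO — newest first]: 381 @ $23.75 + 9 @ $21.20 = $9,239.55
Dec 8, 436 sold [LIFO — newest first]: 371 @ $23.45 + 65 @ $21.20 = $10,077.95
Dec 10, 340 sold [LIFO — newest first]: 340 @ $23.70 = $8,058.00
Dec 13, 4 sold [LIFO — newest first]: 4 @ $26.70 = $106.80
Total COGS = $9,239.55 + $10,077.95 + $8,058.00 + $106.80 = $27,482.30
Ending inventory: 92 @ $21.20 + 49 @ $23.70 + 87 @ $24.30 + 365 @ $26.70 = $14,971.30
Check: goods available $42,453.60 = COGS $27,482.30 + ending $14,971.30

COGS = $27,482.30; ending inventory = $14,971.30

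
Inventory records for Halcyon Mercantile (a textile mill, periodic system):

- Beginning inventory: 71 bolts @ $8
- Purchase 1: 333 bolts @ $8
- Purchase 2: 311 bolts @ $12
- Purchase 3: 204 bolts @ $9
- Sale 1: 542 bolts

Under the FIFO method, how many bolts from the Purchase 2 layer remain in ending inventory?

173

Sale 1 (542) [FIFO — oldest first]: 71 @ $8 + 333 @ $8 + 138 @ $12 = $4,888
Ending inventory: 173 @ $12 + 204 @ $9 = $3,912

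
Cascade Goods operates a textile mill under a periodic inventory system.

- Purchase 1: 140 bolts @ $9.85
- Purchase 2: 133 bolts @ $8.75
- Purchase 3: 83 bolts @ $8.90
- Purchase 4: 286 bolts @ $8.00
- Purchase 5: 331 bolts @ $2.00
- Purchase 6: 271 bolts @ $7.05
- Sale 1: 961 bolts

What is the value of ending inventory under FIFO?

Ending inventory = $1,934.55

Sale 1 (961) [FIFO — oldest first]: 140 @ $9.85 + 133 @ $8.75 + 83 @ $8.90 + 286 @ $8.00 + 319 @ $2.00 = $6,207.45
Ending inventory: 12 @ $2.00 + 271 @ $7.05 = $1,934.55
Check: goods available $8,142.00 = COGS $6,207.45 + ending $1,934.55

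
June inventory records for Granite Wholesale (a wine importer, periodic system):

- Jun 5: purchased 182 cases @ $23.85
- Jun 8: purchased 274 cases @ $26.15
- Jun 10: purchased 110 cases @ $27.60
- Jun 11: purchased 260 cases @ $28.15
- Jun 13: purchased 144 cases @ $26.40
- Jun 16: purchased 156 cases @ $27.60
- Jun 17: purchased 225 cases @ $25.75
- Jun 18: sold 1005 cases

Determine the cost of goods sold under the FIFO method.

COGS = $26,628.40

Jun 18, 1005 sold [FIFO — oldest first]: 182 @ $23.85 + 274 @ $26.15 + 110 @ $27.60 + 260 @ $28.15 + 144 @ $26.40 + 35 @ $27.60 = $26,628.40
Ending inventory: 121 @ $27.60 + 225 @ $25.75 = $9,133.35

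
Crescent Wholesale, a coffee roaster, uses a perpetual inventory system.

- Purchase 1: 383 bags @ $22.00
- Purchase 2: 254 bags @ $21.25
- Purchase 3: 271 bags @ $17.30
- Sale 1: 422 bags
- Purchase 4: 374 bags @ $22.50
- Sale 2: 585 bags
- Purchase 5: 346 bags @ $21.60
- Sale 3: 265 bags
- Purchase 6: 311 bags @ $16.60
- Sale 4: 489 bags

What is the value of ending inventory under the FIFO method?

Ending inventory = $2,954.80

Sale 1 (422) [FIFO — oldest first]: 383 @ $22.00 + 39 @ $21.25 = $9,254.75
Sale 2 (585) [FIFO — oldest first]: 215 @ $21.25 + 271 @ $17.30 + 99 @ $22.50 = $11,484.55
Sale 3 (265) [FIFO — oldest first]: 265 @ $22.50 = $5,962.50
Sale 4 (489) [FIFO — oldest first]: 10 @ $22.50 + 346 @ $21.60 + 133 @ $16.60 = $9,906.40
Total COGS = $9,254.75 + $11,484.55 + $5,962.50 + $9,906.40 = $36,608.20
Ending inventory: 178 @ $16.60 = $2,954.80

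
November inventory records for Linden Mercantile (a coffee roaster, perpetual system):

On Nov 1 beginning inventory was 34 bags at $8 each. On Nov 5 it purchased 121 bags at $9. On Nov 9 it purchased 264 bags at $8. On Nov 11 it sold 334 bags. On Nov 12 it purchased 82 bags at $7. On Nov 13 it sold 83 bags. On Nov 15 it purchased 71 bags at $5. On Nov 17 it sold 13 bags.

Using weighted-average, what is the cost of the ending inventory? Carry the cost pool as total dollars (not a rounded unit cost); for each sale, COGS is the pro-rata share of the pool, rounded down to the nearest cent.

After Nov 1: 34 on hand, pool $272.00 (≈ $8.0000 each)
After Nov 5: 155 on hand, pool $1,361.00 (≈ $8.7806 each)
After Nov 9: 419 on hand, pool $3,473.00 (≈ $8.2888 each)
Nov 11, sell 334: 334/419 × $3,473.00 → $2,768.45
After Nov 12: 167 on hand, pool $1,278.55 (≈ $7.6560 each)
Nov 13, sell 83: 83/167 × $1,278.55 → $635.44
After Nov 15: 155 on hand, pool $998.11 (≈ $6.4394 each)
Nov 17, sell 13: 13/155 × $998.11 → $83.71
Total COGS = $2,768.45 + $635.44 + $83.71 = $3,487.60
Ending inventory (cost pool remaining) = $914.40
Check: goods available $4,402.00 = COGS $3,487.60 + ending $914.40

Ending inventory = $914.40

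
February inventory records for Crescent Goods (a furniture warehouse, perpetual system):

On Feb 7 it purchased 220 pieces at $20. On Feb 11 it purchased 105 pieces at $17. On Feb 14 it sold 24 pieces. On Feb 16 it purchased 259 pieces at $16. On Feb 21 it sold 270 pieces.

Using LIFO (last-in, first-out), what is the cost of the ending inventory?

Ending inventory = $5,590

Feb 14, 24 sold [LIFO — newest first]: 24 @ $17 = $408
Feb 21, 270 sold [LIFO — newest first]: 259 @ $16 + 11 @ $17 = $4,331
Total COGS = $408 + $4,331 = $4,739
Ending inventory: 220 @ $20 + 70 @ $17 = $5,590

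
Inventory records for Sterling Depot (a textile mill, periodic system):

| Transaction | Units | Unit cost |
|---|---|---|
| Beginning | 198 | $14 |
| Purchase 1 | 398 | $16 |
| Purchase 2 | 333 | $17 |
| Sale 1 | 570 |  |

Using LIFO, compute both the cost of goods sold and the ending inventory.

Sale 1 (570) [LIFO — newest first]: 333 @ $17 + 237 @ $16 = $9,453
Ending inventory: 198 @ $14 + 161 @ $16 = $5,348

COGS = $9,453; ending inventory = $5,348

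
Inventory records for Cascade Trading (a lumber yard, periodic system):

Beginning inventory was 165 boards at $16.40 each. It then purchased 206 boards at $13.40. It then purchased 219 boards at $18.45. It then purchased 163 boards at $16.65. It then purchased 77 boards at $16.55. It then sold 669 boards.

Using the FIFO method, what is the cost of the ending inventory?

Ending inventory = $2,672.95

Sale 1 (669) [FIFO — oldest first]: 165 @ $16.40 + 206 @ $13.40 + 219 @ $18.45 + 79 @ $16.65 = $10,822.30
Ending inventory: 84 @ $16.65 + 77 @ $16.55 = $2,672.95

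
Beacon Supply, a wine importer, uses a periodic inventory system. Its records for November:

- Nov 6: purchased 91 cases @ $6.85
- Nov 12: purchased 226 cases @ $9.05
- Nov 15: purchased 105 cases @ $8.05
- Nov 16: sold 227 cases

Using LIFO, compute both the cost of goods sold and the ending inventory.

COGS = $1,949.35; ending inventory = $1,564.55

Nov 16, 227 sold [LIFO — newest first]: 105 @ $8.05 + 122 @ $9.05 = $1,949.35
Ending inventory: 91 @ $6.85 + 104 @ $9.05 = $1,564.55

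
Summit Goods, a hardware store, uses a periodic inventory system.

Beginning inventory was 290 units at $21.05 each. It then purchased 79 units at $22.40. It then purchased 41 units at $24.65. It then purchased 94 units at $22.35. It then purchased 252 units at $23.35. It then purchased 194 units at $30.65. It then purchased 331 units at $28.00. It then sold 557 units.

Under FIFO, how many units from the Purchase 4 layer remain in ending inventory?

199

Sale 1 (557) [FIFO — oldest first]: 290 @ $21.05 + 79 @ $22.40 + 41 @ $24.65 + 94 @ $22.35 + 53 @ $23.35 = $12,223.20
Ending inventory: 199 @ $23.35 + 194 @ $30.65 + 331 @ $28.00 = $19,860.75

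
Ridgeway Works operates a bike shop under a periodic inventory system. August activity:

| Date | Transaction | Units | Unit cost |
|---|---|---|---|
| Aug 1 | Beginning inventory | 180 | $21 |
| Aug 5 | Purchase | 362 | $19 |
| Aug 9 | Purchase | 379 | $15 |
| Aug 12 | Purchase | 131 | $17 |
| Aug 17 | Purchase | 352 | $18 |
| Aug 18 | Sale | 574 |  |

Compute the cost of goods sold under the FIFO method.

COGS = $11,138

Aug 18, 574 sold [FIFO — oldest first]: 180 @ $21 + 362 @ $19 + 32 @ $15 = $11,138
Ending inventory: 347 @ $15 + 131 @ $17 + 352 @ $18 = $13,768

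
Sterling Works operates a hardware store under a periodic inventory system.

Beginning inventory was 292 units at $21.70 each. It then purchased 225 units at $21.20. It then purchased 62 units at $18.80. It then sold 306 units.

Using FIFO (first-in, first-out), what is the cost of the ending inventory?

Sale 1 (306) [FIFO — oldest first]: 292 @ $21.70 + 14 @ $21.20 = $6,633.20
Ending inventory: 211 @ $21.20 + 62 @ $18.80 = $5,638.80
Check: goods available $12,272.00 = COGS $6,633.20 + ending $5,638.80

Ending inventory = $5,638.80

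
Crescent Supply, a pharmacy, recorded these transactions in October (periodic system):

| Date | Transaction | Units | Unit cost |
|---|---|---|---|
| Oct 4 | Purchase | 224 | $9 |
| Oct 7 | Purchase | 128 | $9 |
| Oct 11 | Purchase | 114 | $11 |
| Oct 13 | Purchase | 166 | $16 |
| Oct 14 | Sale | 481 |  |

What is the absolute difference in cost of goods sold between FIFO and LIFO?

$1,057

FIFO COGS: 224 @ $9 + 128 @ $9 + 114 @ $11 + 15 @ $16 = $4,662
LIFO COGS: 166 @ $16 + 114 @ $11 + 128 @ $9 + 73 @ $9 = $5,719
Difference = |$4,662 − $5,719| = $1,057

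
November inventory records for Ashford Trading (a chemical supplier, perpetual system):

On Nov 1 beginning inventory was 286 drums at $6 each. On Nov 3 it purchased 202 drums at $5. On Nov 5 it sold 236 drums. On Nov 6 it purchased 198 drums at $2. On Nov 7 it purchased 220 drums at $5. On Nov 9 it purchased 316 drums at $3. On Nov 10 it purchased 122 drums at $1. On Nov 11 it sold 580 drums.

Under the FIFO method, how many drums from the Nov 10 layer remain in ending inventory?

Nov 5, 236 sold [FIFO — oldest first]: 236 @ $6 = $1,416
Nov 11, 580 sold [FIFO — oldest first]: 50 @ $6 + 202 @ $5 + 198 @ $2 + 130 @ $5 = $2,356
Total COGS = $1,416 + $2,356 = $3,772
Ending inventory: 90 @ $5 + 316 @ $3 + 122 @ $1 = $1,520
Check: goods available $5,292 = COGS $3,772 + ending $1,520

122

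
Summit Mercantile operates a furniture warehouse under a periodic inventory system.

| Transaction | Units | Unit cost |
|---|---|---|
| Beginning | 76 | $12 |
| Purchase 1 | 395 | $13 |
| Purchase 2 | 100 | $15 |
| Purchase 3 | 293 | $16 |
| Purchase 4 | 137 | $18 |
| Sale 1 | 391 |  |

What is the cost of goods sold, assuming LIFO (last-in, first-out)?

Sale 1 (391) [LIFO — newest first]: 137 @ $18 + 254 @ $16 = $6,530
Ending inventory: 76 @ $12 + 395 @ $13 + 100 @ $15 + 39 @ $16 = $8,171

COGS = $6,530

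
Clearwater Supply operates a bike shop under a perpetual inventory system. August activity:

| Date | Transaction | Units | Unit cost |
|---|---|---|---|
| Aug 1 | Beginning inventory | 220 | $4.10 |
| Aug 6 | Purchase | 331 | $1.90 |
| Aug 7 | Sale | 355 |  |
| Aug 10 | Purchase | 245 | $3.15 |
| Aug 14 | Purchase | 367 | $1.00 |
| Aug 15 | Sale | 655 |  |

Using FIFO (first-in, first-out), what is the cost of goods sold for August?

Aug 7, 355 sold [FIFO — oldest first]: 220 @ $4.10 + 135 @ $1.90 = $1,158.50
Aug 15, 655 sold [FIFO — oldest first]: 196 @ $1.90 + 245 @ $3.15 + 214 @ $1.00 = $1,358.15
Total COGS = $1,158.50 + $1,358.15 = $2,516.65
Ending inventory: 153 @ $1.00 = $153.00
Check: goods available $2,669.65 = COGS $2,516.65 + ending $153.00

COGS = $2,516.65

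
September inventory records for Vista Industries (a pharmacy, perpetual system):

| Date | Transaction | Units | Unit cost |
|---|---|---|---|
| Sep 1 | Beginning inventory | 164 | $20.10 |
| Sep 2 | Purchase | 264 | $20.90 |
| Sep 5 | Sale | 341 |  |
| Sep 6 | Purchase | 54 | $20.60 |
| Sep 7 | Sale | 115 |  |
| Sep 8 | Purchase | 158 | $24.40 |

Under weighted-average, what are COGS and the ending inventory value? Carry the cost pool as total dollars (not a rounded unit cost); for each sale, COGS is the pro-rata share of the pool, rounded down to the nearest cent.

After Sep 1: 164 on hand, pool $3,296.40 (≈ $20.1000 each)
After Sep 2: 428 on hand, pool $8,814.00 (≈ $20.5935 each)
Sep 5, sell 341: 341/428 × $8,814.00 → $7,022.36
After Sep 6: 141 on hand, pool $2,904.04 (≈ $20.5960 each)
Sep 7, sell 115: 115/141 × $2,904.04 → $2,368.54
After Sep 8: 184 on hand, pool $4,390.70 (≈ $23.8625 each)
Total COGS = $7,022.36 + $2,368.54 = $9,390.90
Ending inventory (cost pool remaining) = $4,390.70
Check: goods available $13,781.60 = COGS $9,390.90 + ending $4,390.70

COGS = $9,390.90; ending inventory = $4,390.70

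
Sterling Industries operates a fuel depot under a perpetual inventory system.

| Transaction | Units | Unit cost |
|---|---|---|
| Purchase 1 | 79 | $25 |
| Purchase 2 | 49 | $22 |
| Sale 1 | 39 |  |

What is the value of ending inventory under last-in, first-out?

Ending inventory = $2,195

Sale 1 (39) [LIFO — newest first]: 39 @ $22 = $858
Ending inventory: 79 @ $25 + 10 @ $22 = $2,195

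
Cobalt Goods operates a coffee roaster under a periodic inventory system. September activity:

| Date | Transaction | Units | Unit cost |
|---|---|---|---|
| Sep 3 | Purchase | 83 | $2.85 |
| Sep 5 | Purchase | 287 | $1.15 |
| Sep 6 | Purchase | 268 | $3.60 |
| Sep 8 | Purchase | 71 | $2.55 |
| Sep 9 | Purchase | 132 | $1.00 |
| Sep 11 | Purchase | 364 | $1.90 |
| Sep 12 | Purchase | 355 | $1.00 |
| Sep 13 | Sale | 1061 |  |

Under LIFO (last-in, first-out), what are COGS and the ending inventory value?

COGS = $1,860.05; ending inventory = $1,031.00

Sep 13, 1061 sold [LIFO — newest first]: 355 @ $1.00 + 364 @ $1.90 + 132 @ $1.00 + 71 @ $2.55 + 139 @ $3.60 = $1,860.05
Ending inventory: 83 @ $2.85 + 287 @ $1.15 + 129 @ $3.60 = $1,031.00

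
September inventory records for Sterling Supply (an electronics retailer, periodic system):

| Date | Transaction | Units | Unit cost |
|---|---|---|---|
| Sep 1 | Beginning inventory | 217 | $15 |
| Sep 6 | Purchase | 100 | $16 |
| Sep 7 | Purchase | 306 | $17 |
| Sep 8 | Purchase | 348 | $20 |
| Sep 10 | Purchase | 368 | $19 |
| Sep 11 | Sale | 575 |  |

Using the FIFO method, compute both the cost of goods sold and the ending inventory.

COGS = $9,241; ending inventory = $14,768

Sep 11, 575 sold [FIFO — oldest first]: 217 @ $15 + 100 @ $16 + 258 @ $17 = $9,241
Ending inventory: 48 @ $17 + 348 @ $20 + 368 @ $19 = $14,768
Check: goods available $24,009 = COGS $9,241 + ending $14,768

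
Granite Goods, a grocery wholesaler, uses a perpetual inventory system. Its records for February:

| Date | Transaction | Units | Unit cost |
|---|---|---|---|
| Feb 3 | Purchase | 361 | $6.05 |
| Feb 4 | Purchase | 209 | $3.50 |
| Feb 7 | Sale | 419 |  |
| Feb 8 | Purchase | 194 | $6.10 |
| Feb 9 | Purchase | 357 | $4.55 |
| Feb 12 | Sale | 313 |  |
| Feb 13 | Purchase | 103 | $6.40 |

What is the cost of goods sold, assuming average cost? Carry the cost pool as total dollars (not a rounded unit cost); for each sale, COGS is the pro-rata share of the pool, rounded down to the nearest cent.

COGS = $3,739.44

After Feb 3: 361 on hand, pool $2,184.05 (≈ $6.0500 each)
After Feb 4: 570 on hand, pool $2,915.55 (≈ $5.1150 each)
Feb 7, sell 419: 419/570 × $2,915.55 → $2,143.18
After Feb 8: 345 on hand, pool $1,955.77 (≈ $5.6689 each)
After Feb 9: 702 on hand, pool $3,580.12 (≈ $5.0999 each)
Feb 12, sell 313: 313/702 × $3,580.12 → $1,596.26
After Feb 13: 492 on hand, pool $2,643.06 (≈ $5.3721 each)
Total COGS = $2,143.18 + $1,596.26 = $3,739.44
Ending inventory (cost pool remaining) = $2,643.06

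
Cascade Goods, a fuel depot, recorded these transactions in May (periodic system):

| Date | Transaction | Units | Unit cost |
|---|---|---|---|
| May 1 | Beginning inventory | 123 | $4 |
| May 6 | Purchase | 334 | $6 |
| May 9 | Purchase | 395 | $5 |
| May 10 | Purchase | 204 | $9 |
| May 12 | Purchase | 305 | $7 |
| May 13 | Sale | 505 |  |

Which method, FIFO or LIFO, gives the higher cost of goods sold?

LIFO

FIFO COGS: 123 @ $4 + 334 @ $6 + 48 @ $5 = $2,736
LIFO COGS: 305 @ $7 + 200 @ $9 = $3,935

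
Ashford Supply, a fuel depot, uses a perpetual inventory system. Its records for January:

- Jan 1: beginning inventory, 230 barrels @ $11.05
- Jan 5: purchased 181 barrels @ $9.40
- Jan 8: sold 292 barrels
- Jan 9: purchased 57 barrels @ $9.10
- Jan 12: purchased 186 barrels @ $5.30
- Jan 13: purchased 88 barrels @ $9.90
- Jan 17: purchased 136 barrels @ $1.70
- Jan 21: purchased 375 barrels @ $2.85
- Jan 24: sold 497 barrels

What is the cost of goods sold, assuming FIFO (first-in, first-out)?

Jan 8, 292 sold [FIFO — oldest first]: 230 @ $11.05 + 62 @ $9.40 = $3,124.30
Jan 24, 497 sold [FIFO — oldest first]: 119 @ $9.40 + 57 @ $9.10 + 186 @ $5.30 + 88 @ $9.90 + 47 @ $1.70 = $3,574.20
Total COGS = $3,124.30 + $3,574.20 = $6,698.50
Ending inventory: 89 @ $1.70 + 375 @ $2.85 = $1,220.05
Check: goods available $7,918.55 = COGS $6,698.50 + ending $1,220.05

COGS = $6,698.50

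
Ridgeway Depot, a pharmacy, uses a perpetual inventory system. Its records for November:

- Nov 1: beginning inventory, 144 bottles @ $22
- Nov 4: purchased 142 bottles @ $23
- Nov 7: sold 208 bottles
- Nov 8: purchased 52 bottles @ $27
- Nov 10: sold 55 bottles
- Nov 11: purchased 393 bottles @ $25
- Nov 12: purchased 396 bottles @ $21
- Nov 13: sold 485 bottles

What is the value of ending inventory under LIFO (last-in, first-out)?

Ending inventory = $9,250

Nov 7, 208 sold [LIFO — newest first]: 142 @ $23 + 66 @ $22 = $4,718
Nov 10, 55 sold [LIFO — newest first]: 52 @ $27 + 3 @ $22 = $1,470
Nov 13, 485 sold [LIFO — newest first]: 396 @ $21 + 89 @ $25 = $10,541
Total COGS = $4,718 + $1,470 + $10,541 = $16,729
Ending inventory: 75 @ $22 + 304 @ $25 = $9,250
Check: goods available $25,979 = COGS $16,729 + ending $9,250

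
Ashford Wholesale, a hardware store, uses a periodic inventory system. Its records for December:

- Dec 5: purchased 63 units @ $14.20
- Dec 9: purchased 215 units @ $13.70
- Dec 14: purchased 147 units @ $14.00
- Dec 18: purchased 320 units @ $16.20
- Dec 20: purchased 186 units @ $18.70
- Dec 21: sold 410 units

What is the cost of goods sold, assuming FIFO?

Dec 21, 410 sold [FIFO — oldest first]: 63 @ $14.20 + 215 @ $13.70 + 132 @ $14.00 = $5,688.10
Ending inventory: 15 @ $14.00 + 320 @ $16.20 + 186 @ $18.70 = $8,872.20

COGS = $5,688.10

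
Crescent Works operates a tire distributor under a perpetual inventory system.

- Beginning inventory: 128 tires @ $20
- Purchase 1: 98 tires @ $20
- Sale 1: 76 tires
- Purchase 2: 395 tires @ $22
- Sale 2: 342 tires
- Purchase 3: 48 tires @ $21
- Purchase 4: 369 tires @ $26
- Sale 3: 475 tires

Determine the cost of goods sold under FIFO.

COGS = $20,042

Sale 1 (76) [FIFO — oldest first]: 76 @ $20 = $1,520
Sale 2 (342) [FIFO — oldest first]: 52 @ $20 + 98 @ $20 + 192 @ $22 = $7,224
Sale 3 (475) [FIFO — oldest first]: 203 @ $22 + 48 @ $21 + 224 @ $26 = $11,298
Total COGS = $1,520 + $7,224 + $11,298 = $20,042
Ending inventory: 145 @ $26 = $3,770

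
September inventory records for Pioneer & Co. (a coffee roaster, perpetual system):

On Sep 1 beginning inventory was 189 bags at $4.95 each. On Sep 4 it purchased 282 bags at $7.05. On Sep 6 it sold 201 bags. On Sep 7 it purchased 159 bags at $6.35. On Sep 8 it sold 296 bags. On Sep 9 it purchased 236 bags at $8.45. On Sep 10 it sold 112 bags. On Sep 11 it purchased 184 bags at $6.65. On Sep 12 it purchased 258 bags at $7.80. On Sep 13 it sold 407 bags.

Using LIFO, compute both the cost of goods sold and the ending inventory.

COGS = $7,224.60; ending inventory = $1,938.90

Sep 6, 201 sold [LIFO — newest first]: 201 @ $7.05 = $1,417.05
Sep 8, 296 sold [LIFO — newest first]: 159 @ $6.35 + 81 @ $7.05 + 56 @ $4.95 = $1,857.90
Sep 10, 112 sold [LIFO — newest first]: 112 @ $8.45 = $946.40
Sep 13, 407 sold [LIFO — newest first]: 258 @ $7.80 + 149 @ $6.65 = $3,003.25
Total COGS = $1,417.05 + $1,857.90 + $946.40 + $3,003.25 = $7,224.60
Ending inventory: 133 @ $4.95 + 124 @ $8.45 + 35 @ $6.65 = $1,938.90
Check: goods available $9,163.50 = COGS $7,224.60 + ending $1,938.90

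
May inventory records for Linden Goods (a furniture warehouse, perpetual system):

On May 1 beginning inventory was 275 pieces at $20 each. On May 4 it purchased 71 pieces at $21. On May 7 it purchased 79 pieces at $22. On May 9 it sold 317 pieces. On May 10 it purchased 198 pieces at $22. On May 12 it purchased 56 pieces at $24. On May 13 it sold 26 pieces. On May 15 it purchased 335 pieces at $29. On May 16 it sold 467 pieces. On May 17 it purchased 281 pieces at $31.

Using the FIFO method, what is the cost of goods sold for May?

COGS = $18,228

May 9, 317 sold [FIFO — oldest first]: 275 @ $20 + 42 @ $21 = $6,382
May 13, 26 sold [FIFO — oldest first]: 26 @ $21 = $546
May 16, 467 sold [FIFO — oldest first]: 3 @ $21 + 79 @ $22 + 198 @ $22 + 56 @ $24 + 131 @ $29 = $11,300
Total COGS = $6,382 + $546 + $11,300 = $18,228
Ending inventory: 204 @ $29 + 281 @ $31 = $14,627
Check: goods available $32,855 = COGS $18,228 + ending $14,627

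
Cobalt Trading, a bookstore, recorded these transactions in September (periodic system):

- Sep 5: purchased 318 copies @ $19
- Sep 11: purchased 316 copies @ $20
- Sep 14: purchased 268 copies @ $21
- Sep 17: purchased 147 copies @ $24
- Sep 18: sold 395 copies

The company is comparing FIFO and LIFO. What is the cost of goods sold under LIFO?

FIFO COGS: 318 @ $19 + 77 @ $20 = $7,582
LIFO COGS: 147 @ $24 + 248 @ $21 = $8,736

COGS = $8,736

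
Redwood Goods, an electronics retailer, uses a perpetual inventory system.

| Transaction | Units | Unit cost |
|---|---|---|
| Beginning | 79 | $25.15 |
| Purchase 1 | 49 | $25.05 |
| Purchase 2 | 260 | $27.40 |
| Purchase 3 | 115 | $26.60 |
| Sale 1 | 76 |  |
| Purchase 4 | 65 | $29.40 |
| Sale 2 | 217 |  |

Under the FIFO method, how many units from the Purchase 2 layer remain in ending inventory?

95

Sale 1 (76) [FIFO — oldest first]: 76 @ $25.15 = $1,911.40
Sale 2 (217) [FIFO — oldest first]: 3 @ $25.15 + 49 @ $25.05 + 165 @ $27.40 = $5,823.90
Total COGS = $1,911.40 + $5,823.90 = $7,735.30
Ending inventory: 95 @ $27.40 + 115 @ $26.60 + 65 @ $29.40 = $7,573.00
Check: goods available $15,308.30 = COGS $7,735.30 + ending $7,573.00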